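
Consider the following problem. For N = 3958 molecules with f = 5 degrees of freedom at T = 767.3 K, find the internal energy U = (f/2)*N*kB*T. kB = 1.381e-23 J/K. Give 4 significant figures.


Step 1: f/2 = 5/2 = 2.5
Step 2: N*kB*T = 3958*1.381e-23*767.3 = 4.194e-17
Step 3: U = 2.5 * 4.194e-17 = 1.049e-16 J

1.049e-16


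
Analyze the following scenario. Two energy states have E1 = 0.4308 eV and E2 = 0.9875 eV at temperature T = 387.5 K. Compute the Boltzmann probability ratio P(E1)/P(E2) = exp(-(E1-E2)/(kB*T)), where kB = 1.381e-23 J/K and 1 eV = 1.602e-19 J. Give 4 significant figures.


Step 1: Compute energy difference dE = E1 - E2 = 0.4308 - 0.9875 = -0.5567 eV
Step 2: Convert to Joules: dE_J = -0.5567 * 1.602e-19 = -8.918e-20 J
Step 3: Compute exponent = -dE_J / (kB * T) = -(-8.918e-20) / (1.381e-23 * 387.5) = 16.67
Step 4: P(E1)/P(E2) = exp(16.67) = 1.729e+07

1.729e+07


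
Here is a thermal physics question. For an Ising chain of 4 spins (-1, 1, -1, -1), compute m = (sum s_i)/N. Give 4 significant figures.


Step 1: Count up spins (+1): 1, down spins (-1): 3
Step 2: Total magnetization M = 1 - 3 = -2
Step 3: m = M/N = -2/4 = -0.5

-0.5


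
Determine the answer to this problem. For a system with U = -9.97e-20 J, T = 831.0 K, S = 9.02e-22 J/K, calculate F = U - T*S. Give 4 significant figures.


Step 1: T*S = 831.0 * 9.02e-22 = 7.496e-19 J
Step 2: F = U - T*S = -9.97e-20 - 7.496e-19
Step 3: F = -8.493e-19 J

-8.493e-19


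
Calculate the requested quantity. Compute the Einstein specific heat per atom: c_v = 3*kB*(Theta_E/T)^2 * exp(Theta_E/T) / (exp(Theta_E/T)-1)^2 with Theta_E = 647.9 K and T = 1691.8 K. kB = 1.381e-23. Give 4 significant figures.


Step 1: x = Theta_E/T = 647.9/1691.8 = 0.383
Step 2: x^2 = 0.1467
Step 3: exp(x) = 1.467
Step 4: c_v = 3*1.381e-23*0.1467*1.467/(1.467-1)^2 = 4.093e-23

4.093e-23


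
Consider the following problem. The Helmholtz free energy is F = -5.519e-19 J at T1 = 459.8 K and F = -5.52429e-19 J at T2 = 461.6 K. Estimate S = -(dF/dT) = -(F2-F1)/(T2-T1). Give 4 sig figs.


Step 1: dF = F2 - F1 = -5.52429e-19 - (-5.519e-19) = -5.29e-22 J
Step 2: dT = T2 - T1 = 461.6 - 459.8 = 1.8 K
Step 3: S = -dF/dT = -(-5.29e-22)/1.8 = 2.939e-22 J/K

2.939e-22


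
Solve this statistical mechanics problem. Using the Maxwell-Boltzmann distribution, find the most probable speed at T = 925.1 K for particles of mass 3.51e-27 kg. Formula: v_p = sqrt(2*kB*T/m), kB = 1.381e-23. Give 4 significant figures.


Step 1: Numerator = 2*kB*T = 2*1.381e-23*925.1 = 2.555e-20
Step 2: Ratio = 2.555e-20 / 3.51e-27 = 7.28e+06
Step 3: v_p = sqrt(7.28e+06) = 2698 m/s

2698


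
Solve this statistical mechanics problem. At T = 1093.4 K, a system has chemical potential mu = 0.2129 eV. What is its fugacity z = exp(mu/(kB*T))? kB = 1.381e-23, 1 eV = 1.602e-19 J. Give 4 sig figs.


Step 1: Convert mu to Joules: 0.2129*1.602e-19 = 3.411e-20 J
Step 2: kB*T = 1.381e-23*1093.4 = 1.51e-20 J
Step 3: mu/(kB*T) = 2.259
Step 4: z = exp(2.259) = 9.571

9.571


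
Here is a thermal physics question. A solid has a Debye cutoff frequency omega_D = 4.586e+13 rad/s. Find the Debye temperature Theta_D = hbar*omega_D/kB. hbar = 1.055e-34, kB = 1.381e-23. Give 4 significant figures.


Step 1: hbar*omega_D = 1.055e-34 * 4.586e+13 = 4.838e-21 J
Step 2: Theta_D = 4.838e-21 / 1.381e-23
Step 3: Theta_D = 350.3 K

350.3


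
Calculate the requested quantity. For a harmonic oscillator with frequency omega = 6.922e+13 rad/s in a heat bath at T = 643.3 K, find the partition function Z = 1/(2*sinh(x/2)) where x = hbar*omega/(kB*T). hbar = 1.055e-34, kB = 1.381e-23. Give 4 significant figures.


Step 1: Compute x = hbar*omega/(kB*T) = 1.055e-34*6.922e+13/(1.381e-23*643.3) = 0.822
Step 2: x/2 = 0.411
Step 3: sinh(x/2) = 0.4227
Step 4: Z = 1/(2*0.4227) = 1.183

1.183


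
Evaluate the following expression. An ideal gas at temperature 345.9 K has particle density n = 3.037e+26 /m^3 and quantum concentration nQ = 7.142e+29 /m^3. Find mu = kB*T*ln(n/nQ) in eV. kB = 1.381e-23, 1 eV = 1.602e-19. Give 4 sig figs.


Step 1: n/nQ = 3.037e+26/7.142e+29 = 0.0004252
Step 2: ln(n/nQ) = -7.763
Step 3: mu = kB*T*ln(n/nQ) = 4.777e-21*-7.763 = -3.708e-20 J
Step 4: Convert to eV: -3.708e-20/1.602e-19 = -0.2315 eV

-0.2315


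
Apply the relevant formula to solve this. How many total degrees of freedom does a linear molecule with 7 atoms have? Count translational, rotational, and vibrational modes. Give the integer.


Step 1: Translational DOF = 3
Step 2: Rotational DOF (linear) = 2
Step 3: Vibrational DOF = 3*7 - 5 = 16
Step 4: Total = 3 + 2 + 16 = 21

21


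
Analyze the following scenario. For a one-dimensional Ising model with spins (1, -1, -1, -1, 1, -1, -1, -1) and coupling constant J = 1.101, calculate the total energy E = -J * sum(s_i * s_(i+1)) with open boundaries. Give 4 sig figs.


Step 1: Nearest-neighbor products: -1, 1, 1, -1, -1, 1, 1
Step 2: Sum of products = 1
Step 3: E = -1.101 * 1 = -1.101

-1.101


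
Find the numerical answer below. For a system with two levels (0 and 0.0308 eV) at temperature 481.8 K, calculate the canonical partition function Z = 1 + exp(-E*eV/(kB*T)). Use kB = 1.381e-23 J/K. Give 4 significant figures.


Step 1: Compute beta*E = E*eV/(kB*T) = 0.0308*1.602e-19/(1.381e-23*481.8) = 0.7416
Step 2: exp(-beta*E) = exp(-0.7416) = 0.4764
Step 3: Z = 1 + 0.4764 = 1.476

1.476


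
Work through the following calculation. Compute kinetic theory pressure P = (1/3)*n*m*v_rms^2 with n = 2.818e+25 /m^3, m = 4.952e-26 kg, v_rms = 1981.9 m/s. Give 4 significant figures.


Step 1: v_rms^2 = 1981.9^2 = 3.928e+06
Step 2: n*m = 2.818e+25*4.952e-26 = 1.395
Step 3: P = (1/3)*1.395*3.928e+06 = 1.827e+06 Pa

1.827e+06


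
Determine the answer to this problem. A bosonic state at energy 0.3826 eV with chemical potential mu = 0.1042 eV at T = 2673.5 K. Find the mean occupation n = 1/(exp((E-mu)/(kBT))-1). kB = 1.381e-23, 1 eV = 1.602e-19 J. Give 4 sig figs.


Step 1: (E - mu) = 0.2784 eV
Step 2: x = (E-mu)*eV/(kB*T) = 0.2784*1.602e-19/(1.381e-23*2673.5) = 1.208
Step 3: exp(x) = 3.347
Step 4: n = 1/(exp(x)-1) = 0.4261

0.4261


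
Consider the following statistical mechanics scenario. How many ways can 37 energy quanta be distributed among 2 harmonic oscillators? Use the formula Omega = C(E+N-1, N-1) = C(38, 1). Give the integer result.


Step 1: Use binomial coefficient C(38, 1)
Step 2: Numerator = 38! / 37!
Step 3: Denominator = 1!
Step 4: Omega = 38

38


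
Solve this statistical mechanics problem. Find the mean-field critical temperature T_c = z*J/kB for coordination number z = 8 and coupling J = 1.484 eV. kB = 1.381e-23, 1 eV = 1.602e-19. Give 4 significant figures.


Step 1: z*J = 8*1.484 = 11.87 eV
Step 2: Convert to Joules: 11.87*1.602e-19 = 1.902e-18 J
Step 3: T_c = 1.902e-18 / 1.381e-23 = 1.377e+05 K

1.377e+05


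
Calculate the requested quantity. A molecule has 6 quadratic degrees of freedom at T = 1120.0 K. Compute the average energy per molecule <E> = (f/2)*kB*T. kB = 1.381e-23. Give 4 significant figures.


Step 1: f/2 = 6/2 = 3
Step 2: kB*T = 1.381e-23 * 1120.0 = 1.547e-20
Step 3: <E> = 3 * 1.547e-20 = 4.64e-20 J

4.64e-20


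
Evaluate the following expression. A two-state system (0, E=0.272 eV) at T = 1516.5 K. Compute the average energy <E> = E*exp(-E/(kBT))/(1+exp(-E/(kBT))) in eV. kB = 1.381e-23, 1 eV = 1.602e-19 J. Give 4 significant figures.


Step 1: beta*E = 0.272*1.602e-19/(1.381e-23*1516.5) = 2.081
Step 2: exp(-beta*E) = 0.1249
Step 3: <E> = 0.272*0.1249/(1+0.1249) = 0.03019 eV

0.03019


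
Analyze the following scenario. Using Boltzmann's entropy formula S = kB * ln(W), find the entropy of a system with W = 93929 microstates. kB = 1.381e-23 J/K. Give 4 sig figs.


Step 1: ln(W) = ln(93929) = 11.45
Step 2: S = kB * ln(W) = 1.381e-23 * 11.45
Step 3: S = 1.581e-22 J/K

1.581e-22


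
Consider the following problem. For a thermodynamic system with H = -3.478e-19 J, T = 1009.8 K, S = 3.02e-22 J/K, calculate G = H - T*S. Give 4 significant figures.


Step 1: T*S = 1009.8 * 3.02e-22 = 3.05e-19 J
Step 2: G = H - T*S = -3.478e-19 - 3.05e-19
Step 3: G = -6.528e-19 J

-6.528e-19


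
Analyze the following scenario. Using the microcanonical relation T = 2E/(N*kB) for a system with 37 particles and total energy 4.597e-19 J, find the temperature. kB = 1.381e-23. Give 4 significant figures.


Step 1: Numerator = 2*E = 2*4.597e-19 = 9.194e-19 J
Step 2: Denominator = N*kB = 37*1.381e-23 = 5.11e-22
Step 3: T = 9.194e-19 / 5.11e-22 = 1799 K

1799


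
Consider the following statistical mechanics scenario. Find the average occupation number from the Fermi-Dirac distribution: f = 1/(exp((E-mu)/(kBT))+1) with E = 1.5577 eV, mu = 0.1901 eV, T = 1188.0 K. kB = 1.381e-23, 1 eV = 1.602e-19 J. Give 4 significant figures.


Step 1: (E - mu) = 1.5577 - 0.1901 = 1.368 eV
Step 2: Convert: (E-mu)*eV = 2.191e-19 J
Step 3: x = (E-mu)*eV/(kB*T) = 13.35
Step 4: f = 1/(exp(13.35)+1) = 1.586e-06

1.586e-06


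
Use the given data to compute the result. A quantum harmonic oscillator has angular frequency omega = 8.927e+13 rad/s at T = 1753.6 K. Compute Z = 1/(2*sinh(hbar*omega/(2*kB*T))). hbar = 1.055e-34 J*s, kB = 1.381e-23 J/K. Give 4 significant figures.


Step 1: Compute x = hbar*omega/(kB*T) = 1.055e-34*8.927e+13/(1.381e-23*1753.6) = 0.3889
Step 2: x/2 = 0.1944
Step 3: sinh(x/2) = 0.1957
Step 4: Z = 1/(2*0.1957) = 2.555

2.555


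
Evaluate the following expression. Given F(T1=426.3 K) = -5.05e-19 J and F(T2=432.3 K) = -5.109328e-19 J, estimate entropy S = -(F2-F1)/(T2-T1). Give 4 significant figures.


Step 1: dF = F2 - F1 = -5.109328e-19 - (-5.05e-19) = -5.9328e-21 J
Step 2: dT = T2 - T1 = 432.3 - 426.3 = 6 K
Step 3: S = -dF/dT = -(-5.9328e-21)/6 = 9.888e-22 J/K

9.888e-22


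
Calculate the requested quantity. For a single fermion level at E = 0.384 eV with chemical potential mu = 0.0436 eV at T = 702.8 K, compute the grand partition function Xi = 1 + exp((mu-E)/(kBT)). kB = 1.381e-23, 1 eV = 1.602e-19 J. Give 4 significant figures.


Step 1: (mu - E) = 0.0436 - 0.384 = -0.3404 eV
Step 2: x = (mu-E)*eV/(kB*T) = -0.3404*1.602e-19/(1.381e-23*702.8) = -5.619
Step 3: exp(x) = 0.00363
Step 4: Xi = 1 + 0.00363 = 1.004

1.004


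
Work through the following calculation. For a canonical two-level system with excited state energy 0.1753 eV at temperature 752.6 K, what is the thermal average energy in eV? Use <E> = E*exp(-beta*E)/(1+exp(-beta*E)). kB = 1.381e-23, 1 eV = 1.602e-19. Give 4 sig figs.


Step 1: beta*E = 0.1753*1.602e-19/(1.381e-23*752.6) = 2.702
Step 2: exp(-beta*E) = 0.06707
Step 3: <E> = 0.1753*0.06707/(1+0.06707) = 0.01102 eV

0.01102


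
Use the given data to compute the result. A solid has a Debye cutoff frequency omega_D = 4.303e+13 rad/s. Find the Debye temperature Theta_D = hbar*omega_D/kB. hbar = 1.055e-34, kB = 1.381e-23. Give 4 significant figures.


Step 1: hbar*omega_D = 1.055e-34 * 4.303e+13 = 4.54e-21 J
Step 2: Theta_D = 4.54e-21 / 1.381e-23
Step 3: Theta_D = 328.7 K

328.7


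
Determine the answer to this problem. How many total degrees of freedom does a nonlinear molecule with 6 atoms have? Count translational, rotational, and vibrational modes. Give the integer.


Step 1: Translational DOF = 3
Step 2: Rotational DOF (nonlinear) = 3
Step 3: Vibrational DOF = 3*6 - 6 = 12
Step 4: Total = 3 + 3 + 12 = 18

18


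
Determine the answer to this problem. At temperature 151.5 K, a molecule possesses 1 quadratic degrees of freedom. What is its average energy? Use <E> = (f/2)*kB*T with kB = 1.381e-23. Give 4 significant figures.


Step 1: f/2 = 1/2 = 0.5
Step 2: kB*T = 1.381e-23 * 151.5 = 2.092e-21
Step 3: <E> = 0.5 * 2.092e-21 = 1.046e-21 J

1.046e-21


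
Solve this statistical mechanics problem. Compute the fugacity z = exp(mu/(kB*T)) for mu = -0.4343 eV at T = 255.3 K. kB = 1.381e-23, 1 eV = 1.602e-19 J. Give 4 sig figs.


Step 1: Convert mu to Joules: -0.4343*1.602e-19 = -6.957e-20 J
Step 2: kB*T = 1.381e-23*255.3 = 3.526e-21 J
Step 3: mu/(kB*T) = -19.73
Step 4: z = exp(-19.73) = 2.69e-09

2.69e-09


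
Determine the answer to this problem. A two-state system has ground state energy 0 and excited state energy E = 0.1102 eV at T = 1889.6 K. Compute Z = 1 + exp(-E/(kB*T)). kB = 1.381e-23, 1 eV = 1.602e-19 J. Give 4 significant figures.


Step 1: Compute beta*E = E*eV/(kB*T) = 0.1102*1.602e-19/(1.381e-23*1889.6) = 0.6765
Step 2: exp(-beta*E) = exp(-0.6765) = 0.5084
Step 3: Z = 1 + 0.5084 = 1.508

1.508


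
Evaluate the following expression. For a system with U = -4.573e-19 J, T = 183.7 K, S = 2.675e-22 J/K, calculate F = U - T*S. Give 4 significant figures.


Step 1: T*S = 183.7 * 2.675e-22 = 4.914e-20 J
Step 2: F = U - T*S = -4.573e-19 - 4.914e-20
Step 3: F = -5.064e-19 J

-5.064e-19


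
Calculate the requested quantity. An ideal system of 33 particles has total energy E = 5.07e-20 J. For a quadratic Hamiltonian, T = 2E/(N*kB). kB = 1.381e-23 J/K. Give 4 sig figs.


Step 1: Numerator = 2*E = 2*5.07e-20 = 1.014e-19 J
Step 2: Denominator = N*kB = 33*1.381e-23 = 4.557e-22
Step 3: T = 1.014e-19 / 4.557e-22 = 222.5 K

222.5


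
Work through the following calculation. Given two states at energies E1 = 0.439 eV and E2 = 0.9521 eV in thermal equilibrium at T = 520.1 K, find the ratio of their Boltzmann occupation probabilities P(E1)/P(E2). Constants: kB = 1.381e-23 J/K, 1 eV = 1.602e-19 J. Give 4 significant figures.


Step 1: Compute energy difference dE = E1 - E2 = 0.439 - 0.9521 = -0.5131 eV
Step 2: Convert to Joules: dE_J = -0.5131 * 1.602e-19 = -8.22e-20 J
Step 3: Compute exponent = -dE_J / (kB * T) = -(-8.22e-20) / (1.381e-23 * 520.1) = 11.44
Step 4: P(E1)/P(E2) = exp(11.44) = 9.335e+04

9.335e+04


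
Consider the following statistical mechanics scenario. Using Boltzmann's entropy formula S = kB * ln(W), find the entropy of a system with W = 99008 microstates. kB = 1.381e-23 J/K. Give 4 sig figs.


Step 1: ln(W) = ln(99008) = 11.5
Step 2: S = kB * ln(W) = 1.381e-23 * 11.5
Step 3: S = 1.589e-22 J/K

1.589e-22


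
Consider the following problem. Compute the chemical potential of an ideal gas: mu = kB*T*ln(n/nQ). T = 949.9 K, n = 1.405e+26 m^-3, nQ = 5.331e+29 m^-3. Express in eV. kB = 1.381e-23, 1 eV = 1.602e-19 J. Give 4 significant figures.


Step 1: n/nQ = 1.405e+26/5.331e+29 = 0.0002636
Step 2: ln(n/nQ) = -8.241
Step 3: mu = kB*T*ln(n/nQ) = 1.312e-20*-8.241 = -1.081e-19 J
Step 4: Convert to eV: -1.081e-19/1.602e-19 = -0.6748 eV

-0.6748


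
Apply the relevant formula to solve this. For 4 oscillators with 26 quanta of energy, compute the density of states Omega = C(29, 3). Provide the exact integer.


Step 1: Use binomial coefficient C(29, 3)
Step 2: Numerator = 29! / 26!
Step 3: Denominator = 3!
Step 4: Omega = 3654

3654


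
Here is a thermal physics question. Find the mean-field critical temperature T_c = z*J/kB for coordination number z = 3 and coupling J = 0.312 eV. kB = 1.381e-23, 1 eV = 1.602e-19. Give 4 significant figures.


Step 1: z*J = 3*0.312 = 0.936 eV
Step 2: Convert to Joules: 0.936*1.602e-19 = 1.499e-19 J
Step 3: T_c = 1.499e-19 / 1.381e-23 = 1.086e+04 K

1.086e+04


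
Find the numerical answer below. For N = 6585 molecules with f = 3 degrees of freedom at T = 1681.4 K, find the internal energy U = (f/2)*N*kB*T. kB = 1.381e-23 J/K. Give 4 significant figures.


Step 1: f/2 = 3/2 = 1.5
Step 2: N*kB*T = 6585*1.381e-23*1681.4 = 1.529e-16
Step 3: U = 1.5 * 1.529e-16 = 2.294e-16 J

2.294e-16


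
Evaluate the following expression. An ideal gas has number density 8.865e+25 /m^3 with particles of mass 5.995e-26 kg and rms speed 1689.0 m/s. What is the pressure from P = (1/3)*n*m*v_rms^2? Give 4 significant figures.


Step 1: v_rms^2 = 1689.0^2 = 2.853e+06
Step 2: n*m = 8.865e+25*5.995e-26 = 5.315
Step 3: P = (1/3)*5.315*2.853e+06 = 5.054e+06 Pa

5.054e+06


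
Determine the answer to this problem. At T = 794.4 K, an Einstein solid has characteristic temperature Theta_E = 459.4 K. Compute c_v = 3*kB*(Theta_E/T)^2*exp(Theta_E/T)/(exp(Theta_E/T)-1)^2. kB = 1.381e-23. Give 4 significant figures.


Step 1: x = Theta_E/T = 459.4/794.4 = 0.5783
Step 2: x^2 = 0.3344
Step 3: exp(x) = 1.783
Step 4: c_v = 3*1.381e-23*0.3344*1.783/(1.783-1)^2 = 4.029e-23

4.029e-23


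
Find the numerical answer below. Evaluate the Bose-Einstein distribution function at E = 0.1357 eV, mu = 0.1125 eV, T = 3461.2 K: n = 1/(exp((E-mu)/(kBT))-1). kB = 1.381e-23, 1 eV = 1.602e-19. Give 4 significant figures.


Step 1: (E - mu) = 0.0232 eV
Step 2: x = (E-mu)*eV/(kB*T) = 0.0232*1.602e-19/(1.381e-23*3461.2) = 0.07776
Step 3: exp(x) = 1.081
Step 4: n = 1/(exp(x)-1) = 12.37

12.37


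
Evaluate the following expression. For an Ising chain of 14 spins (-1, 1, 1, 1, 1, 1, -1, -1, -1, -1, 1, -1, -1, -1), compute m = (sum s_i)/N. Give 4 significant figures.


Step 1: Count up spins (+1): 6, down spins (-1): 8
Step 2: Total magnetization M = 6 - 8 = -2
Step 3: m = M/N = -2/14 = -0.1429

-0.1429


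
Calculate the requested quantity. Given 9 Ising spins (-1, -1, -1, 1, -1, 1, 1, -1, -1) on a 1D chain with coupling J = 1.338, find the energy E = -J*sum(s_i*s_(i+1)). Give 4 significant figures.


Step 1: Nearest-neighbor products: 1, 1, -1, -1, -1, 1, -1, 1
Step 2: Sum of products = 0
Step 3: E = -1.338 * 0 = 0

0


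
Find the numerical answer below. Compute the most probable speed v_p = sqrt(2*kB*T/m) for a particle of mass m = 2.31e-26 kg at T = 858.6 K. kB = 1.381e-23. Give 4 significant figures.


Step 1: Numerator = 2*kB*T = 2*1.381e-23*858.6 = 2.371e-20
Step 2: Ratio = 2.371e-20 / 2.31e-26 = 1.027e+06
Step 3: v_p = sqrt(1.027e+06) = 1013 m/s

1013


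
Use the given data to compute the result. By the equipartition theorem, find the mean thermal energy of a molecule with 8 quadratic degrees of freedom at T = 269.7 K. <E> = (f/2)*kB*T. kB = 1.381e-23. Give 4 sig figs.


Step 1: f/2 = 8/2 = 4
Step 2: kB*T = 1.381e-23 * 269.7 = 3.725e-21
Step 3: <E> = 4 * 3.725e-21 = 1.49e-20 J

1.49e-20


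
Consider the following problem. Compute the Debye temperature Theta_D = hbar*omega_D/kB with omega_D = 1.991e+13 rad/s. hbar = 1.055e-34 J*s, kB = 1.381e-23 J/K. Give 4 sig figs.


Step 1: hbar*omega_D = 1.055e-34 * 1.991e+13 = 2.101e-21 J
Step 2: Theta_D = 2.101e-21 / 1.381e-23
Step 3: Theta_D = 152.1 K

152.1


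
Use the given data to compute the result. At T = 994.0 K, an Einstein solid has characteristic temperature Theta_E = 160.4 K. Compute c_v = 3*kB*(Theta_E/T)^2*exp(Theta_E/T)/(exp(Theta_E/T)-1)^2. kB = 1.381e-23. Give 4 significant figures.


Step 1: x = Theta_E/T = 160.4/994.0 = 0.1614
Step 2: x^2 = 0.02604
Step 3: exp(x) = 1.175
Step 4: c_v = 3*1.381e-23*0.02604*1.175/(1.175-1)^2 = 4.134e-23

4.134e-23


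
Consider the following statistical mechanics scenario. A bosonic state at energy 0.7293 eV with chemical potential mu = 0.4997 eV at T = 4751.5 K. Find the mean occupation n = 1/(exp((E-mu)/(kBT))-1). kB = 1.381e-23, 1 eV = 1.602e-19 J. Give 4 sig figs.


Step 1: (E - mu) = 0.2296 eV
Step 2: x = (E-mu)*eV/(kB*T) = 0.2296*1.602e-19/(1.381e-23*4751.5) = 0.5605
Step 3: exp(x) = 1.752
Step 4: n = 1/(exp(x)-1) = 1.33

1.33


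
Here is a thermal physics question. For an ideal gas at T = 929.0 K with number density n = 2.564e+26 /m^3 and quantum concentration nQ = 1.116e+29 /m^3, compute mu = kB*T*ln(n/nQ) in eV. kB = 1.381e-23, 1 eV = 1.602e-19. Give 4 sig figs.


Step 1: n/nQ = 2.564e+26/1.116e+29 = 0.002297
Step 2: ln(n/nQ) = -6.076
Step 3: mu = kB*T*ln(n/nQ) = 1.283e-20*-6.076 = -7.795e-20 J
Step 4: Convert to eV: -7.795e-20/1.602e-19 = -0.4866 eV

-0.4866


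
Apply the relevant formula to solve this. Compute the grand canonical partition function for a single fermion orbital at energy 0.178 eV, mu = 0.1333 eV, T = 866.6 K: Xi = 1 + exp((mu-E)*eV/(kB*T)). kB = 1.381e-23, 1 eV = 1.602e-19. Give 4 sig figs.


Step 1: (mu - E) = 0.1333 - 0.178 = -0.0447 eV
Step 2: x = (mu-E)*eV/(kB*T) = -0.0447*1.602e-19/(1.381e-23*866.6) = -0.5984
Step 3: exp(x) = 0.5497
Step 4: Xi = 1 + 0.5497 = 1.55

1.55


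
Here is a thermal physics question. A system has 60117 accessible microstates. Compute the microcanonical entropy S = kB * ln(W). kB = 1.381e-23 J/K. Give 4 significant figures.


Step 1: ln(W) = ln(60117) = 11
Step 2: S = kB * ln(W) = 1.381e-23 * 11
Step 3: S = 1.52e-22 J/K

1.52e-22


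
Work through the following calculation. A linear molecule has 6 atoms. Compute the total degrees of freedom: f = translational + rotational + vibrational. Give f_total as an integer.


Step 1: Translational DOF = 3
Step 2: Rotational DOF (linear) = 2
Step 3: Vibrational DOF = 3*6 - 5 = 13
Step 4: Total = 3 + 2 + 13 = 18

18


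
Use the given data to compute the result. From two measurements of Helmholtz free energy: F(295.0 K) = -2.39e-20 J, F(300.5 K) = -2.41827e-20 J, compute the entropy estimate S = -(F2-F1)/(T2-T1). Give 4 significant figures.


Step 1: dF = F2 - F1 = -2.41827e-20 - (-2.39e-20) = -2.827e-22 J
Step 2: dT = T2 - T1 = 300.5 - 295.0 = 5.5 K
Step 3: S = -dF/dT = -(-2.827e-22)/5.5 = 5.14e-23 J/K

5.14e-23


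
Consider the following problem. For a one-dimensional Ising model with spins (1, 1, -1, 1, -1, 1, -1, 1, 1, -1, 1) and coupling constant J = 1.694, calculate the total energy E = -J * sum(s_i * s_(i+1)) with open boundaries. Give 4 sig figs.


Step 1: Nearest-neighbor products: 1, -1, -1, -1, -1, -1, -1, 1, -1, -1
Step 2: Sum of products = -6
Step 3: E = -1.694 * -6 = 10.16

10.16


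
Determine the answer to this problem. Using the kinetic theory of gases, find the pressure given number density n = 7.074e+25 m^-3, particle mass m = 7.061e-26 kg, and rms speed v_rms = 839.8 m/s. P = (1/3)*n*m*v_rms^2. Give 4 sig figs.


Step 1: v_rms^2 = 839.8^2 = 7.053e+05
Step 2: n*m = 7.074e+25*7.061e-26 = 4.995
Step 3: P = (1/3)*4.995*7.053e+05 = 1.174e+06 Pa

1.174e+06


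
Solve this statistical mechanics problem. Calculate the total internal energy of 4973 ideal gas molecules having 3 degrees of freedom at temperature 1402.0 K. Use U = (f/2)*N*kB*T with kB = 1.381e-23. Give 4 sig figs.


Step 1: f/2 = 3/2 = 1.5
Step 2: N*kB*T = 4973*1.381e-23*1402.0 = 9.629e-17
Step 3: U = 1.5 * 9.629e-17 = 1.444e-16 J

1.444e-16


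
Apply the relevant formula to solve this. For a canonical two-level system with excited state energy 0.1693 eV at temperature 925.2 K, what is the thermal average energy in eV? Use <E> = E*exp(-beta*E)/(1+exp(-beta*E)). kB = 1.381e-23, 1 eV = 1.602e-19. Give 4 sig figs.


Step 1: beta*E = 0.1693*1.602e-19/(1.381e-23*925.2) = 2.123
Step 2: exp(-beta*E) = 0.1197
Step 3: <E> = 0.1693*0.1197/(1+0.1197) = 0.0181 eV

0.0181


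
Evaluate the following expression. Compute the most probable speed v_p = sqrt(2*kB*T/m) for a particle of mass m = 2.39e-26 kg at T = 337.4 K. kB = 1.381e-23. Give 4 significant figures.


Step 1: Numerator = 2*kB*T = 2*1.381e-23*337.4 = 9.319e-21
Step 2: Ratio = 9.319e-21 / 2.39e-26 = 3.899e+05
Step 3: v_p = sqrt(3.899e+05) = 624.4 m/s

624.4


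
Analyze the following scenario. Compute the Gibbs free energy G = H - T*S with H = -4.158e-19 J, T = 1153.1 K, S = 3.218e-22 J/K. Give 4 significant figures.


Step 1: T*S = 1153.1 * 3.218e-22 = 3.711e-19 J
Step 2: G = H - T*S = -4.158e-19 - 3.711e-19
Step 3: G = -7.869e-19 J

-7.869e-19


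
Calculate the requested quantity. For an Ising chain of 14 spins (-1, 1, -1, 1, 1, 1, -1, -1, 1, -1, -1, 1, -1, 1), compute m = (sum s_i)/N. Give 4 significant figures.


Step 1: Count up spins (+1): 7, down spins (-1): 7
Step 2: Total magnetization M = 7 - 7 = 0
Step 3: m = M/N = 0/14 = 0

0


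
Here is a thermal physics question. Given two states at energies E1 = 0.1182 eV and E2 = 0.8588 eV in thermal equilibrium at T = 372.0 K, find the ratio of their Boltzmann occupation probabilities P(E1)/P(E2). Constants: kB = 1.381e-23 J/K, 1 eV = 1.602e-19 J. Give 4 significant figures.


Step 1: Compute energy difference dE = E1 - E2 = 0.1182 - 0.8588 = -0.7406 eV
Step 2: Convert to Joules: dE_J = -0.7406 * 1.602e-19 = -1.186e-19 J
Step 3: Compute exponent = -dE_J / (kB * T) = -(-1.186e-19) / (1.381e-23 * 372.0) = 23.09
Step 4: P(E1)/P(E2) = exp(23.09) = 1.071e+10

1.071e+10


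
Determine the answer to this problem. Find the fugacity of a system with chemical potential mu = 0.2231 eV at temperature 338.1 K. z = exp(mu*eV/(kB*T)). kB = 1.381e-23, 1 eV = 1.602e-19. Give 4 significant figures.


Step 1: Convert mu to Joules: 0.2231*1.602e-19 = 3.574e-20 J
Step 2: kB*T = 1.381e-23*338.1 = 4.669e-21 J
Step 3: mu/(kB*T) = 7.655
Step 4: z = exp(7.655) = 2110

2110


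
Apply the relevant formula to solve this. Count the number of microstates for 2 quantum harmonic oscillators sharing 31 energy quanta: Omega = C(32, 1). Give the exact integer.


Step 1: Use binomial coefficient C(32, 1)
Step 2: Numerator = 32! / 31!
Step 3: Denominator = 1!
Step 4: Omega = 32

32


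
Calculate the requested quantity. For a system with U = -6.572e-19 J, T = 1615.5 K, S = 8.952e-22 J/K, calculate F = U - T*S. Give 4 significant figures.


Step 1: T*S = 1615.5 * 8.952e-22 = 1.446e-18 J
Step 2: F = U - T*S = -6.572e-19 - 1.446e-18
Step 3: F = -2.103e-18 J

-2.103e-18


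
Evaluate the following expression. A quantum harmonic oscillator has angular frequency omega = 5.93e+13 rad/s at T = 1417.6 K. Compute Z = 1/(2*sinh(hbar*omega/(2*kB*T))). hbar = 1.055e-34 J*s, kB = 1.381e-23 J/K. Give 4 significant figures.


Step 1: Compute x = hbar*omega/(kB*T) = 1.055e-34*5.93e+13/(1.381e-23*1417.6) = 0.3196
Step 2: x/2 = 0.1598
Step 3: sinh(x/2) = 0.1605
Step 4: Z = 1/(2*0.1605) = 3.116

3.116


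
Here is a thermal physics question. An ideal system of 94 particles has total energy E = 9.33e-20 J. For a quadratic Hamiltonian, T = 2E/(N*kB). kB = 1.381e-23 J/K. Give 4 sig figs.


Step 1: Numerator = 2*E = 2*9.33e-20 = 1.866e-19 J
Step 2: Denominator = N*kB = 94*1.381e-23 = 1.298e-21
Step 3: T = 1.866e-19 / 1.298e-21 = 143.7 K

143.7


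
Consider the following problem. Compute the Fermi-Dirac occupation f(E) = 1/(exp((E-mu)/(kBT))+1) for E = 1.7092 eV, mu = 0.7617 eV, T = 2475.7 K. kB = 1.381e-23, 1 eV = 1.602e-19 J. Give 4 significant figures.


Step 1: (E - mu) = 1.7092 - 0.7617 = 0.9475 eV
Step 2: Convert: (E-mu)*eV = 1.518e-19 J
Step 3: x = (E-mu)*eV/(kB*T) = 4.44
Step 4: f = 1/(exp(4.44)+1) = 0.01166

0.01166


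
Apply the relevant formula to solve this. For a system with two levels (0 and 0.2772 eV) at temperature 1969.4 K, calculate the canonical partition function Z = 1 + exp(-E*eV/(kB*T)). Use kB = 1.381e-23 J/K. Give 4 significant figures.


Step 1: Compute beta*E = E*eV/(kB*T) = 0.2772*1.602e-19/(1.381e-23*1969.4) = 1.633
Step 2: exp(-beta*E) = exp(-1.633) = 0.1954
Step 3: Z = 1 + 0.1954 = 1.195

1.195


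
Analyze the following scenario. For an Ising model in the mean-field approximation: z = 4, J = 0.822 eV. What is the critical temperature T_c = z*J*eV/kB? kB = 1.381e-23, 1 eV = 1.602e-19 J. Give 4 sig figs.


Step 1: z*J = 4*0.822 = 3.288 eV
Step 2: Convert to Joules: 3.288*1.602e-19 = 5.267e-19 J
Step 3: T_c = 5.267e-19 / 1.381e-23 = 3.814e+04 K

3.814e+04


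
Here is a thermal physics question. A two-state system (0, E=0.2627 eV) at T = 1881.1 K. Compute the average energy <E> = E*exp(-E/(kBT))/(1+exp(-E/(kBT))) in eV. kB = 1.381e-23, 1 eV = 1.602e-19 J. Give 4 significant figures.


Step 1: beta*E = 0.2627*1.602e-19/(1.381e-23*1881.1) = 1.62
Step 2: exp(-beta*E) = 0.1979
Step 3: <E> = 0.2627*0.1979/(1+0.1979) = 0.0434 eV

0.0434


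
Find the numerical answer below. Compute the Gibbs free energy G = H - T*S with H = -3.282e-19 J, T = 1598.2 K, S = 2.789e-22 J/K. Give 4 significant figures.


Step 1: T*S = 1598.2 * 2.789e-22 = 4.457e-19 J
Step 2: G = H - T*S = -3.282e-19 - 4.457e-19
Step 3: G = -7.739e-19 J

-7.739e-19


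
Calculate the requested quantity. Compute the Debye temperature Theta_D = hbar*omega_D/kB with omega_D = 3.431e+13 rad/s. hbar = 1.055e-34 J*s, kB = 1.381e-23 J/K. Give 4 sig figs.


Step 1: hbar*omega_D = 1.055e-34 * 3.431e+13 = 3.62e-21 J
Step 2: Theta_D = 3.62e-21 / 1.381e-23
Step 3: Theta_D = 262.1 K

262.1


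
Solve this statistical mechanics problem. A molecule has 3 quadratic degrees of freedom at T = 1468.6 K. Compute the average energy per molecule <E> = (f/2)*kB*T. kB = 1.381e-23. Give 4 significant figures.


Step 1: f/2 = 3/2 = 1.5
Step 2: kB*T = 1.381e-23 * 1468.6 = 2.028e-20
Step 3: <E> = 1.5 * 2.028e-20 = 3.042e-20 J

3.042e-20


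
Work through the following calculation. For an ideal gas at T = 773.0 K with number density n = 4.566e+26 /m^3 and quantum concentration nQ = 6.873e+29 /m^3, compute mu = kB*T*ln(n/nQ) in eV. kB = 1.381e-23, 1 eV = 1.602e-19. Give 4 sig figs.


Step 1: n/nQ = 4.566e+26/6.873e+29 = 0.0006643
Step 2: ln(n/nQ) = -7.317
Step 3: mu = kB*T*ln(n/nQ) = 1.068e-20*-7.317 = -7.811e-20 J
Step 4: Convert to eV: -7.811e-20/1.602e-19 = -0.4876 eV

-0.4876


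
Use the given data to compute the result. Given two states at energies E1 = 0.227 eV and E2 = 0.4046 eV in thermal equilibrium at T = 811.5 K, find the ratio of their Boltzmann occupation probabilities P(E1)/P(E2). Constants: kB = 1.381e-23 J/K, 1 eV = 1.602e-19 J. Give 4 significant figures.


Step 1: Compute energy difference dE = E1 - E2 = 0.227 - 0.4046 = -0.1776 eV
Step 2: Convert to Joules: dE_J = -0.1776 * 1.602e-19 = -2.845e-20 J
Step 3: Compute exponent = -dE_J / (kB * T) = -(-2.845e-20) / (1.381e-23 * 811.5) = 2.539
Step 4: P(E1)/P(E2) = exp(2.539) = 12.66

12.66


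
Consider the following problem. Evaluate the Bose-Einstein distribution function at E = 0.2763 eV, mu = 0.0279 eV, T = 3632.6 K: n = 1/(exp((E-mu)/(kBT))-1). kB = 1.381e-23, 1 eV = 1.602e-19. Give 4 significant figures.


Step 1: (E - mu) = 0.2484 eV
Step 2: x = (E-mu)*eV/(kB*T) = 0.2484*1.602e-19/(1.381e-23*3632.6) = 0.7932
Step 3: exp(x) = 2.211
Step 4: n = 1/(exp(x)-1) = 0.8261

0.8261


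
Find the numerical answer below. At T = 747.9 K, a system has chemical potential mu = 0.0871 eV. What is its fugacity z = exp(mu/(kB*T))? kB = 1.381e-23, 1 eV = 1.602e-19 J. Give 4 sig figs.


Step 1: Convert mu to Joules: 0.0871*1.602e-19 = 1.395e-20 J
Step 2: kB*T = 1.381e-23*747.9 = 1.033e-20 J
Step 3: mu/(kB*T) = 1.351
Step 4: z = exp(1.351) = 3.861

3.861


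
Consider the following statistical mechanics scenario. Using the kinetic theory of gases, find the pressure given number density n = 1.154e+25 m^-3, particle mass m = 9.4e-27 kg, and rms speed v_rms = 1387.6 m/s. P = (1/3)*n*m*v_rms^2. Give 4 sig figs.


Step 1: v_rms^2 = 1387.6^2 = 1.925e+06
Step 2: n*m = 1.154e+25*9.4e-27 = 0.1085
Step 3: P = (1/3)*0.1085*1.925e+06 = 6.962e+04 Pa

6.962e+04


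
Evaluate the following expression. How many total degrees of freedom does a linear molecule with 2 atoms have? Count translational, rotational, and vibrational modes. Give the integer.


Step 1: Translational DOF = 3
Step 2: Rotational DOF (linear) = 2
Step 3: Vibrational DOF = 3*2 - 5 = 1
Step 4: Total = 3 + 2 + 1 = 6

6


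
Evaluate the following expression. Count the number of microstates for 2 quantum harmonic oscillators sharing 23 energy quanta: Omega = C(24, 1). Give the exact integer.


Step 1: Use binomial coefficient C(24, 1)
Step 2: Numerator = 24! / 23!
Step 3: Denominator = 1!
Step 4: Omega = 24

24


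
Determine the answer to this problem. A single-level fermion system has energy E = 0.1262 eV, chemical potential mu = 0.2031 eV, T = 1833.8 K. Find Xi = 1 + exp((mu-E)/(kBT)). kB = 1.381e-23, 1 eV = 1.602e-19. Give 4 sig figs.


Step 1: (mu - E) = 0.2031 - 0.1262 = 0.0769 eV
Step 2: x = (mu-E)*eV/(kB*T) = 0.0769*1.602e-19/(1.381e-23*1833.8) = 0.4865
Step 3: exp(x) = 1.627
Step 4: Xi = 1 + 1.627 = 2.627

2.627


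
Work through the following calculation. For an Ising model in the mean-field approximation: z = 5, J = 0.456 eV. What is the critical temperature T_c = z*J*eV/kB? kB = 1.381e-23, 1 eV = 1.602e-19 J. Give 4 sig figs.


Step 1: z*J = 5*0.456 = 2.28 eV
Step 2: Convert to Joules: 2.28*1.602e-19 = 3.653e-19 J
Step 3: T_c = 3.653e-19 / 1.381e-23 = 2.645e+04 K

2.645e+04


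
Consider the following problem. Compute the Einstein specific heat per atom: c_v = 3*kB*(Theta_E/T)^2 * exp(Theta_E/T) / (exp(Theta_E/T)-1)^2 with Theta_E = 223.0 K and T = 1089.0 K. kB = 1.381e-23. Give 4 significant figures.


Step 1: x = Theta_E/T = 223.0/1089.0 = 0.2048
Step 2: x^2 = 0.04193
Step 3: exp(x) = 1.227
Step 4: c_v = 3*1.381e-23*0.04193*1.227/(1.227-1)^2 = 4.129e-23

4.129e-23


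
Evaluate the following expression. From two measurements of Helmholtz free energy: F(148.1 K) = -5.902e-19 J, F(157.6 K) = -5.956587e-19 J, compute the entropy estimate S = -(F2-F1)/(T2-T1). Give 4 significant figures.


Step 1: dF = F2 - F1 = -5.956587e-19 - (-5.902e-19) = -5.4587e-21 J
Step 2: dT = T2 - T1 = 157.6 - 148.1 = 9.5 K
Step 3: S = -dF/dT = -(-5.4587e-21)/9.5 = 5.746e-22 J/K

5.746e-22


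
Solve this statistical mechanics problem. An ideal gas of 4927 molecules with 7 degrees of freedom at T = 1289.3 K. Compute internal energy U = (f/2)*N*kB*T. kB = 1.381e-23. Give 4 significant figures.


Step 1: f/2 = 7/2 = 3.5
Step 2: N*kB*T = 4927*1.381e-23*1289.3 = 8.773e-17
Step 3: U = 3.5 * 8.773e-17 = 3.07e-16 J

3.07e-16


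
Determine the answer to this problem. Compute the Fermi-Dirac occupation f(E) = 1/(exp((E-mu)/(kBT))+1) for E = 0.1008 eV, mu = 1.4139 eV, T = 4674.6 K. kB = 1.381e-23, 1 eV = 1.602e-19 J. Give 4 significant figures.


Step 1: (E - mu) = 0.1008 - 1.4139 = -1.313 eV
Step 2: Convert: (E-mu)*eV = -2.104e-19 J
Step 3: x = (E-mu)*eV/(kB*T) = -3.259
Step 4: f = 1/(exp(-3.259)+1) = 0.963

0.963


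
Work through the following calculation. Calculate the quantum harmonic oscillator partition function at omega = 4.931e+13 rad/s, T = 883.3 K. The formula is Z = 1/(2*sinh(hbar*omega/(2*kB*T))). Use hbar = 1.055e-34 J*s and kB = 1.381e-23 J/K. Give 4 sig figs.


Step 1: Compute x = hbar*omega/(kB*T) = 1.055e-34*4.931e+13/(1.381e-23*883.3) = 0.4265
Step 2: x/2 = 0.2132
Step 3: sinh(x/2) = 0.2149
Step 4: Z = 1/(2*0.2149) = 2.327

2.327


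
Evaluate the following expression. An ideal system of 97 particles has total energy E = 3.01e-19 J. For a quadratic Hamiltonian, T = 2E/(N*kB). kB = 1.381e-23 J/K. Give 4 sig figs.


Step 1: Numerator = 2*E = 2*3.01e-19 = 6.02e-19 J
Step 2: Denominator = N*kB = 97*1.381e-23 = 1.34e-21
Step 3: T = 6.02e-19 / 1.34e-21 = 449.4 K

449.4


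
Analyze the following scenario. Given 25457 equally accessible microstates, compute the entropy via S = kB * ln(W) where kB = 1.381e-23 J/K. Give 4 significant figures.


Step 1: ln(W) = ln(25457) = 10.14
Step 2: S = kB * ln(W) = 1.381e-23 * 10.14
Step 3: S = 1.401e-22 J/K

1.401e-22


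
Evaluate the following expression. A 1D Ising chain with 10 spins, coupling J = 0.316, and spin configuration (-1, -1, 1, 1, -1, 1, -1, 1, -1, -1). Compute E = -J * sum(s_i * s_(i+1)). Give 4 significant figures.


Step 1: Nearest-neighbor products: 1, -1, 1, -1, -1, -1, -1, -1, 1
Step 2: Sum of products = -3
Step 3: E = -0.316 * -3 = 0.948

0.948


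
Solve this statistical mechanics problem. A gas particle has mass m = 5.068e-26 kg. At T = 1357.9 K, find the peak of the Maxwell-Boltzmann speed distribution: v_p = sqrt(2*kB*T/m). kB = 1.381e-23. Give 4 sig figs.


Step 1: Numerator = 2*kB*T = 2*1.381e-23*1357.9 = 3.751e-20
Step 2: Ratio = 3.751e-20 / 5.068e-26 = 7.4e+05
Step 3: v_p = sqrt(7.4e+05) = 860.3 m/s

860.3


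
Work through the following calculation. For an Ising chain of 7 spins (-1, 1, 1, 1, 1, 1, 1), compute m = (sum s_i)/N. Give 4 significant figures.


Step 1: Count up spins (+1): 6, down spins (-1): 1
Step 2: Total magnetization M = 6 - 1 = 5
Step 3: m = M/N = 5/7 = 0.7143

0.7143


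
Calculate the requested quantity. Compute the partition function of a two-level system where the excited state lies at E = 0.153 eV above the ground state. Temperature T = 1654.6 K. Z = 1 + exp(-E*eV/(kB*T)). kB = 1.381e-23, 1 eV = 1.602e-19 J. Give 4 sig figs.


Step 1: Compute beta*E = E*eV/(kB*T) = 0.153*1.602e-19/(1.381e-23*1654.6) = 1.073
Step 2: exp(-beta*E) = exp(-1.073) = 0.3421
Step 3: Z = 1 + 0.3421 = 1.342

1.342


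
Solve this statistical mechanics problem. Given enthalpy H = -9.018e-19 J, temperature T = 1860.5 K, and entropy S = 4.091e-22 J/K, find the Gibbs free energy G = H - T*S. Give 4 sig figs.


Step 1: T*S = 1860.5 * 4.091e-22 = 7.611e-19 J
Step 2: G = H - T*S = -9.018e-19 - 7.611e-19
Step 3: G = -1.663e-18 J

-1.663e-18


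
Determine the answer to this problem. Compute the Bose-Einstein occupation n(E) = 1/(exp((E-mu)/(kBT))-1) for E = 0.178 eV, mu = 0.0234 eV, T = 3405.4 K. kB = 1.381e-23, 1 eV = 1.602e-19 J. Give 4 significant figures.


Step 1: (E - mu) = 0.1546 eV
Step 2: x = (E-mu)*eV/(kB*T) = 0.1546*1.602e-19/(1.381e-23*3405.4) = 0.5266
Step 3: exp(x) = 1.693
Step 4: n = 1/(exp(x)-1) = 1.443

1.443


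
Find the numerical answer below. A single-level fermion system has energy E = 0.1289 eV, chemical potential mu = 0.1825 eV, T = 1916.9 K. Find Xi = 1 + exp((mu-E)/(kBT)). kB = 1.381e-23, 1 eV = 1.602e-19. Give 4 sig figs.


Step 1: (mu - E) = 0.1825 - 0.1289 = 0.0536 eV
Step 2: x = (mu-E)*eV/(kB*T) = 0.0536*1.602e-19/(1.381e-23*1916.9) = 0.3244
Step 3: exp(x) = 1.383
Step 4: Xi = 1 + 1.383 = 2.383

2.383


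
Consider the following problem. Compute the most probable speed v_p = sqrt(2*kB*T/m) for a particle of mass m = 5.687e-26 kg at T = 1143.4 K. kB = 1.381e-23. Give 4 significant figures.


Step 1: Numerator = 2*kB*T = 2*1.381e-23*1143.4 = 3.158e-20
Step 2: Ratio = 3.158e-20 / 5.687e-26 = 5.553e+05
Step 3: v_p = sqrt(5.553e+05) = 745.2 m/s

745.2


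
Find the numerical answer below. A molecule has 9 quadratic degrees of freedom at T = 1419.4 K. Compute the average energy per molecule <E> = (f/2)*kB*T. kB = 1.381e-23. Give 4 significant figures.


Step 1: f/2 = 9/2 = 4.5
Step 2: kB*T = 1.381e-23 * 1419.4 = 1.96e-20
Step 3: <E> = 4.5 * 1.96e-20 = 8.821e-20 J

8.821e-20


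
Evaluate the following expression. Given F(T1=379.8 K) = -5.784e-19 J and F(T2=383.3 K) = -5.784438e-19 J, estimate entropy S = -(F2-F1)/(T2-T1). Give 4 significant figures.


Step 1: dF = F2 - F1 = -5.784438e-19 - (-5.784e-19) = -4.38e-23 J
Step 2: dT = T2 - T1 = 383.3 - 379.8 = 3.5 K
Step 3: S = -dF/dT = -(-4.38e-23)/3.5 = 1.251e-23 J/K

1.251e-23


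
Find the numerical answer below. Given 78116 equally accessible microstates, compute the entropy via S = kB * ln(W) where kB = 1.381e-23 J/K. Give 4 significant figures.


Step 1: ln(W) = ln(78116) = 11.27
Step 2: S = kB * ln(W) = 1.381e-23 * 11.27
Step 3: S = 1.556e-22 J/K

1.556e-22


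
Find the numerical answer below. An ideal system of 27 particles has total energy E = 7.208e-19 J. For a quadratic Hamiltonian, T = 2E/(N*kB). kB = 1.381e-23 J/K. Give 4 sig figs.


Step 1: Numerator = 2*E = 2*7.208e-19 = 1.442e-18 J
Step 2: Denominator = N*kB = 27*1.381e-23 = 3.729e-22
Step 3: T = 1.442e-18 / 3.729e-22 = 3866 K

3866


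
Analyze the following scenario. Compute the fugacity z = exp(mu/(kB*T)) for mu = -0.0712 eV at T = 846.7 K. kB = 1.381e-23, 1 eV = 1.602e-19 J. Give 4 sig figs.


Step 1: Convert mu to Joules: -0.0712*1.602e-19 = -1.141e-20 J
Step 2: kB*T = 1.381e-23*846.7 = 1.169e-20 J
Step 3: mu/(kB*T) = -0.9755
Step 4: z = exp(-0.9755) = 0.377

0.377


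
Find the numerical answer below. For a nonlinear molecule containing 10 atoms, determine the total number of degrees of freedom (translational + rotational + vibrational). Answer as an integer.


Step 1: Translational DOF = 3
Step 2: Rotational DOF (nonlinear) = 3
Step 3: Vibrational DOF = 3*10 - 6 = 24
Step 4: Total = 3 + 3 + 24 = 30

30


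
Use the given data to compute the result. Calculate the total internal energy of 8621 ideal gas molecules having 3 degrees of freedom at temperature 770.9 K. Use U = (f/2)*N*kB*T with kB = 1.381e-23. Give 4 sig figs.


Step 1: f/2 = 3/2 = 1.5
Step 2: N*kB*T = 8621*1.381e-23*770.9 = 9.178e-17
Step 3: U = 1.5 * 9.178e-17 = 1.377e-16 J

1.377e-16
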